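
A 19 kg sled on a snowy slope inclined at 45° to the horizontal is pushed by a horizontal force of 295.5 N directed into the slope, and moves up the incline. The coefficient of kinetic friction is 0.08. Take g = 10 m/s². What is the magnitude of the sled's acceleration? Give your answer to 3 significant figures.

The horizontal push has components F cos 45° = 295.5 × 0.7071 = 208.948 N up the incline and F sin 45° = 295.5 × 0.7071 = 208.948 N pressing into the surface.
The normal force is therefore N = mg cos 45° + F sin 45° = 134.349 + 208.948 = 343.297 N, and kinetic friction down the slope is μN = 0.08 × 343.297 = 27.464 N.
Along the incline: F cos 45° − mg sin 45° − μN = ma, so 208.948 − 134.349 − 27.464 = 19 a, giving a = 2.4808 m/s².

2.48 m/s²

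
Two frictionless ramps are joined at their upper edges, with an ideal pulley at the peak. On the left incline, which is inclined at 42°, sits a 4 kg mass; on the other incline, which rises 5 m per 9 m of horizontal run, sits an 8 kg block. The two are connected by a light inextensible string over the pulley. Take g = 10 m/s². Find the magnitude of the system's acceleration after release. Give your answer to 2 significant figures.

1.0 m/s²

Resolve each weight along its own incline: the 4 kg mass has component 4 × 10 × sin 42° = 26.765 N down its slope, and the 8 kg mass has 8 × 10 × sin 29.05° = 38.851 N down its slope.
The 8 kg side's 38.851 N exceeds the other side's 26.765 N, so that mass slides down and the 4 kg mass slides up. Taking that direction as positive, Newton's second law for the whole system gives 38.851 − 26.765 = (4 + 8) a, so a = 12.086 / 12 = 1.0072 m/s².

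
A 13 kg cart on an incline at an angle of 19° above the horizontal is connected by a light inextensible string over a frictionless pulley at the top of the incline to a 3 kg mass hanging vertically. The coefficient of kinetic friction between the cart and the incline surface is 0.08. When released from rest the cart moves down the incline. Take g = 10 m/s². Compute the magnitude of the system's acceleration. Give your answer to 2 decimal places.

For the cart on the incline: the weight component along the slope is m₁g sin 19° = 13 × 10 × 0.3256 = 42.328 N and the normal force is N = m₁g cos 19° = 122.917 N.
Kinetic friction opposes the cart's motion down the incline: f = μN = 0.08 × 122.917 = 9.833 N acting up the slope.
Newton's second law for the cart (down-slope positive): 42.328 − 9.833 − T = 13 a. For the hanging mass (upward positive): T − 3 × 10 = 3 a.
Adding the two equations eliminates T: 2.495 = 16 a, so a = 0.1559 m/s².

0.16 m/s²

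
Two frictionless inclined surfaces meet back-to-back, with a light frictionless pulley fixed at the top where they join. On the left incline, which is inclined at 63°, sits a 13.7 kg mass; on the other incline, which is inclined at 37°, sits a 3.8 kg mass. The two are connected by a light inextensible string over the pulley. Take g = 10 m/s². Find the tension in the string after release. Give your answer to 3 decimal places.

44.409 N

Resolve each weight along its own incline: the 13.7 kg mass has component 13.7 × 10 × sin 63° = 122.068 N down its slope, and the 3.8 kg mass has 3.8 × 10 × sin 37° = 22.869 N down its slope.
The 13.7 kg side's 122.068 N exceeds the other side's 22.869 N, so that mass slides down and the 3.8 kg mass slides up. Taking that direction as positive, Newton's second law for the whole system gives 122.068 − 22.869 = (13.7 + 3.8) a, so a = 99.199 / 17.5 = 5.6685 m/s².
For the 3.8 kg mass (up-slope positive): T − 22.869 = 3.8 × 5.6685, so T = 44.409 N.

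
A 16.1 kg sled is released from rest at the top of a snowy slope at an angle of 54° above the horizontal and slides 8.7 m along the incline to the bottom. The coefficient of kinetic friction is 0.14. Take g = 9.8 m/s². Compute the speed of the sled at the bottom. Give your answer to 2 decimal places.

11.13 m/s

The weight component along the incline is mg sin 54° = 127.647 N and the normal force is N = mg cos 54° = 92.741 N.
Friction up the slope is f = μN = 0.14 × 92.741 = 12.984 N, so the net downslope force is 127.647 − 12.984 = 114.663 N and a = 114.663 / 16.1 = 7.1219 m/s².
Starting from rest over a distance of 8.7 m, v² = 2aL = 2 × 7.1219 × 8.7 = 123.9211, so v = 11.1320 m/s.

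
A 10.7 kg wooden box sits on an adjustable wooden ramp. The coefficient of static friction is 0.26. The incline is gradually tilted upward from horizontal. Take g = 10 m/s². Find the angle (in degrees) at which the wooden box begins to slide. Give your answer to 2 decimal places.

At the threshold of sliding, static friction is at its maximum μ_s N and exactly balances the weight component along the incline: mg sin θ = μ_s mg cos θ.
Hence tan θ = μ_s = 0.26, so θ = arctan(0.26) = 14.5742°.

14.57°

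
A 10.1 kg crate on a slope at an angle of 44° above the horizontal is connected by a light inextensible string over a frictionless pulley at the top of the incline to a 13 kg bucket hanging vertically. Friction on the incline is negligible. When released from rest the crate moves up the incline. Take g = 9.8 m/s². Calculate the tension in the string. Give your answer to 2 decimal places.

94.40 N

For the crate on the incline: the weight component along the slope is m₁g sin 44° = 10.1 × 9.8 × 0.6947 = 68.761 N and the normal force is N = m₁g cos 44° = 71.200 N.
Newton's second law for the crate (up-slope positive): T − 68.761 = 10.1 a. For the hanging bucket (downward positive): 13 × 9.8 − T = 13 a.
Adding the two equations eliminates T: 58.639 = 23.1 a, so a = 2.5385 m/s².
Then from the hanging bucket's equation, T = 13 × (9.8 − 2.5385) = 94.400 N.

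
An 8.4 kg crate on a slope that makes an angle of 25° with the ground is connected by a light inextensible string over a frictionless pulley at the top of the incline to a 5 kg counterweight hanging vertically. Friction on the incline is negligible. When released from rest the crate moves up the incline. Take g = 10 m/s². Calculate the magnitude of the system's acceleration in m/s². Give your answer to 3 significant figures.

1.08 m/s²

For the crate on the incline: the weight component along the slope is m₁g sin 25° = 8.4 × 10 × 0.4226 = 35.498 N and the normal force is N = m₁g cos 25° = 76.130 N.
Newton's second law for the crate (up-slope positive): T − 35.498 = 8.4 a. For the hanging counterweight (downward positive): 5 × 10 − T = 5 a.
Adding the two equations eliminates T: 14.502 = 13.4 a, so a = 1.0822 m/s².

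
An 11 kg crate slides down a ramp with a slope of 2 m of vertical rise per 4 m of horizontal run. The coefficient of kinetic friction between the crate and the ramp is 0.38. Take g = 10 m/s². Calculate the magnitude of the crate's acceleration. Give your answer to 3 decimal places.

1.073 m/s²

Resolving the weight along the incline: the component pulling the crate down the slope is mg sin 26.57° = 11 × 10 × 0.4472 = 49.192 N, and the normal force is N = mg cos 26.57° = 11 × 10 × 0.8944 = 98.384 N.
Kinetic friction acts up the slope with magnitude f = μN = 0.38 × 98.384 = 37.386 N.
Net force along the incline is 49.192 − 37.386 = 11.806 N, so a = 11.806 / 11 = 1.0733 m/s².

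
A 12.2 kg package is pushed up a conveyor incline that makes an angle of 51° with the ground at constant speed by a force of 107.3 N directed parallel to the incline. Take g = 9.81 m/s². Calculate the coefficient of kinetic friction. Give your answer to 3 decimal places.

0.190

At constant speed ΣF = 0 along the incline. The applied 107.3 N acts up the slope; the weight component mg sin 51° = 93.010 N and kinetic friction μN both act down the slope.
So 107.3 = 93.010 + μ × 75.318, giving μ = (107.3 − 93.010) / 75.318 = 0.1897.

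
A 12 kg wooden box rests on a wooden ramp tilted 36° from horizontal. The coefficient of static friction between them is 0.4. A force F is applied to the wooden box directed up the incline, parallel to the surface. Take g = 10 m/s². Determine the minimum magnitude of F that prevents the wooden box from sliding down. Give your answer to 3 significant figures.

31.7 N

The normal force is N = mg cos 36° = 97.082 N. With F at its minimum the wooden box is on the verge of sliding down, so static friction is at its maximum μ_s N = 0.4 × 97.082 = 38.833 N and acts up the slope.
Equilibrium along the incline: F + μ_s N = mg sin 36°, so F = 70.534 − 38.833 = 31.701 N.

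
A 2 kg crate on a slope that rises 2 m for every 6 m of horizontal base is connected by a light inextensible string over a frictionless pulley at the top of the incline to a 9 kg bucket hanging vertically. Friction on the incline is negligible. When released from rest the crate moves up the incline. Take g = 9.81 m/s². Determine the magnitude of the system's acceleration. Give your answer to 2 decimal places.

7.46 m/s²

For the crate on the incline: the weight component along the slope is m₁g sin 18.43° = 2 × 9.81 × 0.3162 = 6.204 N and the normal force is N = m₁g cos 18.43° = 18.613 N.
Newton's second law for the crate (up-slope positive): T − 6.204 = 2 a. For the hanging bucket (downward positive): 9 × 9.81 − T = 9 a.
Adding the two equations eliminates T: 82.086 = 11 a, so a = 7.4624 m/s².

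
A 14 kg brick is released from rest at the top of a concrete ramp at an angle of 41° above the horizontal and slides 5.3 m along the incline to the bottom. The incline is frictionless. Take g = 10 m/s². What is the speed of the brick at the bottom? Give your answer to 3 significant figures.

8.34 m/s

The weight component along the incline is mg sin 41° = 91.848 N and the normal force is N = mg cos 41° = 105.659 N.
With no friction, a = g sin 41° = 6.5606 m/s².
Starting from rest over a distance of 5.3 m, v² = 2aL = 2 × 6.5606 × 5.3 = 69.5424, so v = 8.3392 m/s.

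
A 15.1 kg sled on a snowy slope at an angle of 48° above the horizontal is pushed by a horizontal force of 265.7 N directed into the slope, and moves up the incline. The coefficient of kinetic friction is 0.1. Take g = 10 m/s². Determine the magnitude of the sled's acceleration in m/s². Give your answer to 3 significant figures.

2.37 m/s²

The horizontal push has components F cos 48° = 265.7 × 0.6691 = 177.780 N up the incline and F sin 48° = 265.7 × 0.7431 = 197.442 N pressing into the surface.
The normal force is therefore N = mg cos 48° + F sin 48° = 101.034 + 197.442 = 298.476 N, and kinetic friction down the slope is μN = 0.1 × 298.476 = 29.848 N.
Along the incline: F cos 48° − mg sin 48° − μN = ma, so 177.780 − 112.208 − 29.848 = 15.1 a, giving a = 2.3658 m/s².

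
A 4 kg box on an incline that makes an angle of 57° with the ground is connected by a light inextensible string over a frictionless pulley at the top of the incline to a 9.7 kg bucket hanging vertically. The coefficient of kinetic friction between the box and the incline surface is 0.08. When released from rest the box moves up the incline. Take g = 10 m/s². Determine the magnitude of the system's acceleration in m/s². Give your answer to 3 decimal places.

For the box on the incline: the weight component along the slope is m₁g sin 57° = 4 × 10 × 0.8387 = 33.548 N and the normal force is N = m₁g cos 57° = 21.786 N.
Kinetic friction opposes the box's motion up the incline: f = μN = 0.08 × 21.786 = 1.743 N acting down the slope.
Newton's second law for the box (up-slope positive): T − 33.548 − 1.743 = 4 a. For the hanging bucket (downward positive): 9.7 × 10 − T = 9.7 a.
Adding the two equations eliminates T: 61.709 = 13.7 a, so a = 4.5043 m/s².

4.504 m/s²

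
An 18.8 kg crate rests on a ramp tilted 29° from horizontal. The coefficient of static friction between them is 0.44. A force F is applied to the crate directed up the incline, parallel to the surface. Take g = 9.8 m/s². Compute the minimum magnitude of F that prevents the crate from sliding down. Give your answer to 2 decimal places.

18.42 N

The normal force is N = mg cos 29° = 161.140 N. With F at its minimum the crate is on the verge of sliding down, so static friction is at its maximum μ_s N = 0.44 × 161.140 = 70.902 N and acts up the slope.
Equilibrium along the incline: F + μ_s N = mg sin 29°, so F = 89.321 − 70.902 = 18.419 N.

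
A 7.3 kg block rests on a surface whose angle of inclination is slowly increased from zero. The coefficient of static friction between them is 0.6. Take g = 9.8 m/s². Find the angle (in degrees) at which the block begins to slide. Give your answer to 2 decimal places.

30.96°

At the threshold of sliding, static friction is at its maximum μ_s N and exactly balances the weight component along the incline: mg sin θ = μ_s mg cos θ.
Hence tan θ = μ_s = 0.6, so θ = arctan(0.6) = 30.9638°.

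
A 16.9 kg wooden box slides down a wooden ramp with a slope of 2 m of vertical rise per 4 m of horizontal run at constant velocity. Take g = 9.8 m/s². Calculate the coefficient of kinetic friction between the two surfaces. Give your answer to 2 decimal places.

0.50

At constant velocity the net force along the incline is zero: mg sin 26.57° = μ mg cos 26.57°.
So μ = tan 26.57° = 0.4472 / 0.8944 = 0.5000.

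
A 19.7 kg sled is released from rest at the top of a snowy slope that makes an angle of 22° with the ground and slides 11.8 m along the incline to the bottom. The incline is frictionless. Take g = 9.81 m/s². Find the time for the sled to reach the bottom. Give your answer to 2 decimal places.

2.53 s

The weight component along the incline is mg sin 22° = 72.395 N and the normal force is N = mg cos 22° = 179.185 N.
With no friction, a = g sin 22° = 3.6749 m/s².
Starting from rest, L = ½at², so t = √(2L/a) = √(2 × 11.8 / 3.6749) = 2.5342 s.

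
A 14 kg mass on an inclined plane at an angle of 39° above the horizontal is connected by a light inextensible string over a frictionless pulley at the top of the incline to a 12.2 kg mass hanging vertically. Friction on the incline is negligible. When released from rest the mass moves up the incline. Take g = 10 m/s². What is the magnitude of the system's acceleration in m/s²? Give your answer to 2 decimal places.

1.29 m/s²

For the mass on the incline: the weight component along the slope is m₁g sin 39° = 14 × 10 × 0.6293 = 88.102 N and the normal force is N = m₁g cos 39° = 108.800 N.
Newton's second law for the mass (up-slope positive): T − 88.102 = 14 a. For the hanging mass (downward positive): 12.2 × 10 − T = 12.2 a.
Adding the two equations eliminates T: 33.898 = 26.2 a, so a = 1.2938 m/s².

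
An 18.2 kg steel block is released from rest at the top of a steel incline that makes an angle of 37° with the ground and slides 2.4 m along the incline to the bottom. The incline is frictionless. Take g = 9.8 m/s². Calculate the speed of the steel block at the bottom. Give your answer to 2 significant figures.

The weight component along the incline is mg sin 37° = 107.340 N and the normal force is N = mg cos 37° = 142.445 N.
With no friction, a = g sin 37° = 5.8978 m/s².
Starting from rest over a distance of 2.4 m, v² = 2aL = 2 × 5.8978 × 2.4 = 28.3094, so v = 5.3207 m/s.

5.3 m/s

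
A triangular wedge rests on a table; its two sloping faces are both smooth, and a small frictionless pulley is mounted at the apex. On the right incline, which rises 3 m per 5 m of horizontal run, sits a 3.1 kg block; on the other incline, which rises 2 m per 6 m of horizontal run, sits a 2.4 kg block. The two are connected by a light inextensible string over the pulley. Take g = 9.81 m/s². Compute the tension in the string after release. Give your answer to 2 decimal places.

Resolve each weight along its own incline: the 3.1 kg mass has component 3.1 × 9.81 × sin 30.96° = 15.646 N down its slope, and the 2.4 kg mass has 2.4 × 9.81 × sin 18.43° = 7.445 N down its slope.
The 3.1 kg side's 15.646 N exceeds the other side's 7.445 N, so that mass slides down and the 2.4 kg mass slides up. Taking that direction as positive, Newton's second law for the whole system gives 15.646 − 7.445 = (3.1 + 2.4) a, so a = 8.201 / 5.5 = 1.4911 m/s².
For the 2.4 kg mass (up-slope positive): T − 7.445 = 2.4 × 1.4911, so T = 11.024 N.

11.02 N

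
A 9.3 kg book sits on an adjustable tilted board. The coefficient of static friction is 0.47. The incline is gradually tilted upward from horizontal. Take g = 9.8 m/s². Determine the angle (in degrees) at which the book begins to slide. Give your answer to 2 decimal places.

25.17°

At the threshold of sliding, static friction is at its maximum μ_s N and exactly balances the weight component along the incline: mg sin θ = μ_s mg cos θ.
Hence tan θ = μ_s = 0.47, so θ = arctan(0.47) = 25.1735°.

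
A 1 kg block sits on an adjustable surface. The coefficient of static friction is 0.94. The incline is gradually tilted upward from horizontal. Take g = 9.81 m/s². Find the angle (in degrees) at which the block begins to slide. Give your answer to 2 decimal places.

43.23°

At the threshold of sliding, static friction is at its maximum μ_s N and exactly balances the weight component along the incline: mg sin θ = μ_s mg cos θ.
Hence tan θ = μ_s = 0.94, so θ = arctan(0.94) = 43.2285°.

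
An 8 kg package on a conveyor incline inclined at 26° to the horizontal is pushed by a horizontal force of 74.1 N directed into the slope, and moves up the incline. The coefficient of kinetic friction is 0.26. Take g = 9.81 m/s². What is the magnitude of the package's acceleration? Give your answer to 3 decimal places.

The horizontal push has components F cos 26° = 74.1 × 0.8988 = 66.601 N up the incline and F sin 26° = 74.1 × 0.4384 = 32.485 N pressing into the surface.
The normal force is therefore N = mg cos 26° + F sin 26° = 70.538 + 32.485 = 103.023 N, and kinetic friction down the slope is μN = 0.26 × 103.023 = 26.786 N.
Along the incline: F cos 26° − mg sin 26° − μN = ma, so 66.601 − 34.406 − 26.786 = 8 a, giving a = 0.6761 m/s².

0.676 m/s²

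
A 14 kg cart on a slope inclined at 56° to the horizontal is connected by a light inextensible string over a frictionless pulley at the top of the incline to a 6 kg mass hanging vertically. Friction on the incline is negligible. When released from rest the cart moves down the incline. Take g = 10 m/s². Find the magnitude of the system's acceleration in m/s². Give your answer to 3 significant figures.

For the cart on the incline: the weight component along the slope is m₁g sin 56° = 14 × 10 × 0.8290 = 116.060 N and the normal force is N = m₁g cos 56° = 78.287 N.
Newton's second law for the cart (down-slope positive): 116.060 − T = 14 a. For the hanging mass (upward positive): T − 6 × 10 = 6 a.
Adding the two equations eliminates T: 56.060 = 20 a, so a = 2.8030 m/s².

2.80 m/s²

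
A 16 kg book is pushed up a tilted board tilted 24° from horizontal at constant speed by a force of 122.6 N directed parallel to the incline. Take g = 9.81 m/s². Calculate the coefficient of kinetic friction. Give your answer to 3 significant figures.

0.410

At constant speed ΣF = 0 along the incline. The applied 122.6 N acts up the slope; the weight component mg sin 24° = 63.841 N and kinetic friction μN both act down the slope.
So 122.6 = 63.841 + μ × 143.390, giving μ = (122.6 − 63.841) / 143.390 = 0.4098.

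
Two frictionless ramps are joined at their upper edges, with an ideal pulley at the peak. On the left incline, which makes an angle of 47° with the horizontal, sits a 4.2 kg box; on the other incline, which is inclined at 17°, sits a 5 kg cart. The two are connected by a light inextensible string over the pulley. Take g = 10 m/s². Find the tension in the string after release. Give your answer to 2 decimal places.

Resolve each weight along its own incline: the 4.2 kg mass has component 4.2 × 10 × sin 47° = 30.717 N down its slope, and the 5 kg mass has 5 × 10 × sin 17° = 14.619 N down its slope.
The 4.2 kg side's 30.717 N exceeds the other side's 14.619 N, so that mass slides down and the 5 kg mass slides up. Taking that direction as positive, Newton's second law for the whole system gives 30.717 − 14.619 = (4.2 + 5) a, so a = 16.098 / 9.2 = 1.7498 m/s².
For the 5 kg mass (up-slope positive): T − 14.619 = 5 × 1.7498, so T = 23.368 N.

23.37 N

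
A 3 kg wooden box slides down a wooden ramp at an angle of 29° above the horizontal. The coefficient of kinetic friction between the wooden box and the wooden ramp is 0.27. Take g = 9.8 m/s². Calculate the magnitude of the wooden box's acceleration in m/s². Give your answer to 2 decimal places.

Resolving the weight along the incline: the component pulling the wooden box down the slope is mg sin 29° = 3 × 9.8 × 0.4848 = 14.253 N, and the normal force is N = mg cos 29° = 3 × 9.8 × 0.8746 = 25.713 N.
Kinetic friction acts up the slope with magnitude f = μN = 0.27 × 25.713 = 6.943 N.
Net force along the incline is 14.253 − 6.943 = 7.310 N, so a = 7.310 / 3 = 2.4367 m/s².

2.44 m/s²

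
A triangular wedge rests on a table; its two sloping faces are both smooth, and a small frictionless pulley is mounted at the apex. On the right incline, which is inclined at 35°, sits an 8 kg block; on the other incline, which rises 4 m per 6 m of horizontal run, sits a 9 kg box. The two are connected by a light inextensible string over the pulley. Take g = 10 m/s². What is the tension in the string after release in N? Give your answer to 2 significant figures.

48 N

Resolve each weight along its own incline: the 8 kg mass has component 8 × 10 × sin 35° = 45.886 N down its slope, and the 9 kg mass has 9 × 10 × sin 33.69° = 49.923 N down its slope.
The 9 kg side's 49.923 N exceeds the other side's 45.886 N, so that mass slides down and the 8 kg mass slides up. Taking that direction as positive, Newton's second law for the whole system gives 49.923 − 45.886 = (8 + 9) a, so a = 4.037 / 17 = 0.2375 m/s².
For the 8 kg mass (up-slope positive): T − 45.886 = 8 × 0.2375, so T = 47.786 N.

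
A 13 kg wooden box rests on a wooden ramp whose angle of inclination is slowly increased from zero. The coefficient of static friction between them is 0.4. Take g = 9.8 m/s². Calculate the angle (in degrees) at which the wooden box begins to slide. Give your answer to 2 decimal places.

At the threshold of sliding, static friction is at its maximum μ_s N and exactly balances the weight component along the incline: mg sin θ = μ_s mg cos θ.
Hence tan θ = μ_s = 0.4, so θ = arctan(0.4) = 21.8014°.

21.80°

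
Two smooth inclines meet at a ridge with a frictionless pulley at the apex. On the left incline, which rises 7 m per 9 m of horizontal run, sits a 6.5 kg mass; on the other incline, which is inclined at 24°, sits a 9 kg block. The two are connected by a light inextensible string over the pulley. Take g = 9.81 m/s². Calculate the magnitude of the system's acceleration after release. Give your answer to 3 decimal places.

0.209 m/s²

Resolve each weight along its own incline: the 6.5 kg mass has component 6.5 × 9.81 × sin 37.87° = 39.148 N down its slope, and the 9 kg mass has 9 × 9.81 × sin 24° = 35.911 N down its slope.
The 6.5 kg side's 39.148 N exceeds the other side's 35.911 N, so that mass slides down and the 9 kg mass slides up. Taking that direction as positive, Newton's second law for the whole system gives 39.148 − 35.911 = (6.5 + 9) a, so a = 3.237 / 15.5 = 0.2088 m/s².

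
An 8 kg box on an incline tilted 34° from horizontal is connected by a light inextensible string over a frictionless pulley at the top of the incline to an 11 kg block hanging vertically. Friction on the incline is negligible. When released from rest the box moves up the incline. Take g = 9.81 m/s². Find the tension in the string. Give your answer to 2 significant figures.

71 N

For the box on the incline: the weight component along the slope is m₁g sin 34° = 8 × 9.81 × 0.5592 = 43.886 N and the normal force is N = m₁g cos 34° = 65.063 N.
Newton's second law for the box (up-slope positive): T − 43.886 = 8 a. For the hanging block (downward positive): 11 × 9.81 − T = 11 a.
Adding the two equations eliminates T: 64.024 = 19 a, so a = 3.3697 m/s².
Then from the hanging block's equation, T = 11 × (9.81 − 3.3697) = 70.843 N.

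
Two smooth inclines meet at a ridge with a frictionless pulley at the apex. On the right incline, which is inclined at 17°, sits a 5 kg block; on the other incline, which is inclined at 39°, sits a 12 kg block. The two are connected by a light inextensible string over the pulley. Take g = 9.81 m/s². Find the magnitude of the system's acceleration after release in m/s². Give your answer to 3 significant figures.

Resolve each weight along its own incline: the 5 kg mass has component 5 × 9.81 × sin 17° = 14.341 N down its slope, and the 12 kg mass has 12 × 9.81 × sin 39° = 74.084 N down its slope.
The 12 kg side's 74.084 N exceeds the other side's 14.341 N, so that mass slides down and the 5 kg mass slides up. Taking that direction as positive, Newton's second law for the whole system gives 74.084 − 14.341 = (5 + 12) a, so a = 59.743 / 17 = 3.5143 m/s².

3.51 m/s²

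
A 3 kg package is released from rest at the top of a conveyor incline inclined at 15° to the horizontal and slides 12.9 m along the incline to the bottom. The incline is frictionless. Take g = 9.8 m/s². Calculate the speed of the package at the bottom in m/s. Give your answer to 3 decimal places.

The weight component along the incline is mg sin 15° = 7.609 N and the normal force is N = mg cos 15° = 28.398 N.
With no friction, a = g sin 15° = 2.5364 m/s².
Starting from rest over a distance of 12.9 m, v² = 2aL = 2 × 2.5364 × 12.9 = 65.4391, so v = 8.0894 m/s.

8.089 m/s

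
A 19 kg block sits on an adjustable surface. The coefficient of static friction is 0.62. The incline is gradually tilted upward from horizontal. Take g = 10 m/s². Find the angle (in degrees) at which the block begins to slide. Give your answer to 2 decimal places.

31.80°

At the threshold of sliding, static friction is at its maximum μ_s N and exactly balances the weight component along the incline: mg sin θ = μ_s mg cos θ.
Hence tan θ = μ_s = 0.62, so θ = arctan(0.62) = 31.7989°.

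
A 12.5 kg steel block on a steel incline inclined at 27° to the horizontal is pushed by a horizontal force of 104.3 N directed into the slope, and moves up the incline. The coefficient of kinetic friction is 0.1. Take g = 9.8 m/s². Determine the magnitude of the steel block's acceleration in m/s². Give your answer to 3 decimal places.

1.733 m/s²

The horizontal push has components F cos 27° = 104.3 × 0.8910 = 92.931 N up the incline and F sin 27° = 104.3 × 0.4540 = 47.352 N pressing into the surface.
The normal force is therefore N = mg cos 27° + F sin 27° = 109.148 + 47.352 = 156.500 N, and kinetic friction down the slope is μN = 0.1 × 156.500 = 15.650 N.
Along the incline: F cos 27° − mg sin 27° − μN = ma, so 92.931 − 55.615 − 15.650 = 12.5 a, giving a = 1.7333 m/s².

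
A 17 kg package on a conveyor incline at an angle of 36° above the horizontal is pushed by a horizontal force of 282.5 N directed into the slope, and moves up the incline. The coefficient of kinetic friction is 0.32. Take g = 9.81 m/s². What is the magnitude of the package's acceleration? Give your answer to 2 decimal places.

2.01 m/s²

The horizontal push has components F cos 36° = 282.5 × 0.8090 = 228.543 N up the incline and F sin 36° = 282.5 × 0.5878 = 166.053 N pressing into the surface.
The normal force is therefore N = mg cos 36° + F sin 36° = 134.917 + 166.053 = 300.970 N, and kinetic friction down the slope is μN = 0.32 × 300.970 = 96.310 N.
Along the incline: F cos 36° − mg sin 36° − μN = ma, so 228.543 − 98.027 − 96.310 = 17 a, giving a = 2.0121 m/s².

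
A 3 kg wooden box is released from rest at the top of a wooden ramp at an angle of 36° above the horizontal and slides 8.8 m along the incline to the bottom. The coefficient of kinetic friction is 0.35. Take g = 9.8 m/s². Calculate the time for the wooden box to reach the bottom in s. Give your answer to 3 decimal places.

The weight component along the incline is mg sin 36° = 17.281 N and the normal force is N = mg cos 36° = 23.785 N.
Friction up the slope is f = μN = 0.35 × 23.785 = 8.325 N, so the net downslope force is 17.281 − 8.325 = 8.956 N and a = 8.956 / 3 = 2.9853 m/s².
Starting from rest, L = ½at², so t = √(2L/a) = √(2 × 8.8 / 2.9853) = 2.4281 s.

2.428 s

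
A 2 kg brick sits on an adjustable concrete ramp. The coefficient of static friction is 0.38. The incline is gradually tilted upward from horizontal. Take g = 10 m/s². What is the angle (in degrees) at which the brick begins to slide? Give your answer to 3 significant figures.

20.8°

At the threshold of sliding, static friction is at its maximum μ_s N and exactly balances the weight component along the incline: mg sin θ = μ_s mg cos θ.
Hence tan θ = μ_s = 0.38, so θ = arctan(0.38) = 20.8068°.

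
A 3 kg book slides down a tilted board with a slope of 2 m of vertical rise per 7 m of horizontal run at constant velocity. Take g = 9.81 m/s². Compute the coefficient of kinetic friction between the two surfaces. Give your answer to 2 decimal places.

0.29

At constant velocity the net force along the incline is zero: mg sin 15.95° = μ mg cos 15.95°.
So μ = tan 15.95° = 0.2747 / 0.9615 = 0.2857.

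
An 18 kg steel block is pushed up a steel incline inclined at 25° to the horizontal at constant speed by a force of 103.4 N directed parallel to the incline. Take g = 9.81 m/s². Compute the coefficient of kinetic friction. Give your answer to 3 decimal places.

0.180

At constant speed ΣF = 0 along the incline. The applied 103.4 N acts up the slope; the weight component mg sin 25° = 74.626 N and kinetic friction μN both act down the slope.
So 103.4 = 74.626 + μ × 160.036, giving μ = (103.4 − 74.626) / 160.036 = 0.1798.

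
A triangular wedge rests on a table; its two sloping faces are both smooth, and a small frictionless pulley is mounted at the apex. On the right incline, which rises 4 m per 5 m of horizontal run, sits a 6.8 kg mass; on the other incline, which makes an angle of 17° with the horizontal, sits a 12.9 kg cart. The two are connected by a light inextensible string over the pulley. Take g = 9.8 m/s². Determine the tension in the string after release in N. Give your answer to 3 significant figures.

Resolve each weight along its own incline: the 6.8 kg mass has component 6.8 × 9.8 × sin 38.66° = 41.630 N down its slope, and the 12.9 kg mass has 12.9 × 9.8 × sin 17° = 36.962 N down its slope.
The 6.8 kg side's 41.630 N exceeds the other side's 36.962 N, so that mass slides down and the 12.9 kg mass slides up. Taking that direction as positive, Newton's second law for the whole system gives 41.630 − 36.962 = (6.8 + 12.9) a, so a = 4.668 / 19.7 = 0.2370 m/s².
For the 12.9 kg mass (up-slope positive): T − 36.962 = 12.9 × 0.2370, so T = 40.019 N.

40.0 N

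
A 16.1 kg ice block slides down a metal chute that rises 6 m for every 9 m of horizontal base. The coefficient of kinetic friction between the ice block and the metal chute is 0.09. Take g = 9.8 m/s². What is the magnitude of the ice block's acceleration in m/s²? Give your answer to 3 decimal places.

4.702 m/s²

Resolving the weight along the incline: the component pulling the ice block down the slope is mg sin 33.69° = 16.1 × 9.8 × 0.5547 = 87.521 N, and the normal force is N = mg cos 33.69° = 16.1 × 9.8 × 0.8321 = 131.289 N.
Kinetic friction acts up the slope with magnitude f = μN = 0.09 × 131.289 = 11.816 N.
Net force along the incline is 87.521 − 11.816 = 75.705 N, so a = 75.705 / 16.1 = 4.7022 m/s².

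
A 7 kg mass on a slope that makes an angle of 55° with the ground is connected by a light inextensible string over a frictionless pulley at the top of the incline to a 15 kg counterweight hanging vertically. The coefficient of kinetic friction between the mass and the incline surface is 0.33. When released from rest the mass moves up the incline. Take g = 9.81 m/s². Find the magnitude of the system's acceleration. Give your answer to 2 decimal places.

3.54 m/s²

For the mass on the incline: the weight component along the slope is m₁g sin 55° = 7 × 9.81 × 0.8192 = 56.254 N and the normal force is N = m₁g cos 55° = 39.387 N.
Kinetic friction opposes the mass's motion up the incline: f = μN = 0.33 × 39.387 = 12.998 N acting down the slope.
Newton's second law for the mass (up-slope positive): T − 56.254 − 12.998 = 7 a. For the hanging counterweight (downward positive): 15 × 9.81 − T = 15 a.
Adding the two equations eliminates T: 77.898 = 22 a, so a = 3.5408 m/s².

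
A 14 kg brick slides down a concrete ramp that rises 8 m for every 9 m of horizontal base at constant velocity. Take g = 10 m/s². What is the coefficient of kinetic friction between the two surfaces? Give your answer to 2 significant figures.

At constant velocity the net force along the incline is zero: mg sin 41.63° = μ mg cos 41.63°.
So μ = tan 41.63° = 0.6644 / 0.7474 = 0.8889.

0.89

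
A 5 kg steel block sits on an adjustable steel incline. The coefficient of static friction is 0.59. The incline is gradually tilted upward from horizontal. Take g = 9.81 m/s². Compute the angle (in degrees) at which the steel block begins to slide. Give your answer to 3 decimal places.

At the threshold of sliding, static friction is at its maximum μ_s N and exactly balances the weight component along the incline: mg sin θ = μ_s mg cos θ.
Hence tan θ = μ_s = 0.59, so θ = arctan(0.59) = 30.5406°.

30.541°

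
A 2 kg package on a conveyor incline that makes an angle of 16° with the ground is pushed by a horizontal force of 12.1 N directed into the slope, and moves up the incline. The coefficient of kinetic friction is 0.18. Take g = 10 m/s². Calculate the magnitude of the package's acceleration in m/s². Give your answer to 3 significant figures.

The horizontal push has components F cos 16° = 12.1 × 0.9613 = 11.632 N up the incline and F sin 16° = 12.1 × 0.2756 = 3.335 N pressing into the surface.
The normal force is therefore N = mg cos 16° + F sin 16° = 19.226 + 3.335 = 22.561 N, and kinetic friction down the slope is μN = 0.18 × 22.561 = 4.061 N.
Along the incline: F cos 16° − mg sin 16° − μN = ma, so 11.632 − 5.512 − 4.061 = 2 a, giving a = 1.0295 m/s².

1.03 m/s²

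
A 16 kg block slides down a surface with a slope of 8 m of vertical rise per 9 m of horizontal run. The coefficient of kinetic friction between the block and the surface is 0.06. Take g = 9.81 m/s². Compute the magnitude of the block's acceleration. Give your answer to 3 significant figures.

Resolving the weight along the incline: the component pulling the block down the slope is mg sin 41.63° = 16 × 9.81 × 0.6644 = 104.284 N, and the normal force is N = mg cos 41.63° = 16 × 9.81 × 0.7474 = 117.312 N.
Kinetic friction acts up the slope with magnitude f = μN = 0.06 × 117.312 = 7.039 N.
Net force along the incline is 104.284 − 7.039 = 97.245 N, so a = 97.245 / 16 = 6.0778 m/s².

6.08 m/s²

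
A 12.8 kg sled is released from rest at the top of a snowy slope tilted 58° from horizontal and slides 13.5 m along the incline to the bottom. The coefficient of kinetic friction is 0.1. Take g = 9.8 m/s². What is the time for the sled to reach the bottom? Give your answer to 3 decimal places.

1.862 s

The weight component along the incline is mg sin 58° = 106.379 N and the normal force is N = mg cos 58° = 66.473 N.
Friction up the slope is f = μN = 0.1 × 66.473 = 6.647 N, so the net downslope force is 106.379 − 6.647 = 99.732 N and a = 99.732 / 12.8 = 7.7916 m/s².
Starting from rest, L = ½at², so t = √(2L/a) = √(2 × 13.5 / 7.7916) = 1.8615 s.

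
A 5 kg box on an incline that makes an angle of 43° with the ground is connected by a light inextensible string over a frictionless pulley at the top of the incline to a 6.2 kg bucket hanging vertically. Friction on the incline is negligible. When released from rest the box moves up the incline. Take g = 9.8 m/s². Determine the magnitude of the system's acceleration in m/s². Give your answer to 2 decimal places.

For the box on the incline: the weight component along the slope is m₁g sin 43° = 5 × 9.8 × 0.6820 = 33.418 N and the normal force is N = m₁g cos 43° = 35.836 N.
Newton's second law for the box (up-slope positive): T − 33.418 = 5 a. For the hanging bucket (downward positive): 6.2 × 9.8 − T = 6.2 a.
Adding the two equations eliminates T: 27.342 = 11.2 a, so a = 2.4413 m/s².

2.44 m/s²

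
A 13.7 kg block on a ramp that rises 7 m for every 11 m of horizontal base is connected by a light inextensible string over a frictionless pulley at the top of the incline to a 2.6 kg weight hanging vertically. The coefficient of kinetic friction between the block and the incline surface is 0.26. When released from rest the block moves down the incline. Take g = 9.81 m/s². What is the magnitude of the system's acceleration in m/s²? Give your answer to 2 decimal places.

1.05 m/s²

For the block on the incline: the weight component along the slope is m₁g sin 32.47° = 13.7 × 9.81 × 0.5369 = 72.158 N and the normal force is N = m₁g cos 32.47° = 113.386 N.
Kinetic friction opposes the block's motion down the incline: f = μN = 0.26 × 113.386 = 29.480 N acting up the slope.
Newton's second law for the block (down-slope positive): 72.158 − 29.480 − T = 13.7 a. For the hanging weight (upward positive): T − 2.6 × 9.81 = 2.6 a.
Adding the two equations eliminates T: 17.172 = 16.3 a, so a = 1.0535 m/s².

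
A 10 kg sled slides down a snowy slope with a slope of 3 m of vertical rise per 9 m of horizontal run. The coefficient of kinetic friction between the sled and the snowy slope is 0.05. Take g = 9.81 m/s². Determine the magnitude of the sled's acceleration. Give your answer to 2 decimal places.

2.64 m/s²

Resolving the weight along the incline: the component pulling the sled down the slope is mg sin 18.43° = 10 × 9.81 × 0.3162 = 31.019 N, and the normal force is N = mg cos 18.43° = 10 × 9.81 × 0.9487 = 93.067 N.
Kinetic friction acts up the slope with magnitude f = μN = 0.05 × 93.067 = 4.653 N.
Net force along the incline is 31.019 − 4.653 = 26.366 N, so a = 26.366 / 10 = 2.6366 m/s².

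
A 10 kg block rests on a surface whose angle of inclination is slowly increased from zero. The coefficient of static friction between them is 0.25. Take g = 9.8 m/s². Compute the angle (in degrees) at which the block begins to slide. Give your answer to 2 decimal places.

At the threshold of sliding, static friction is at its maximum μ_s N and exactly balances the weight component along the incline: mg sin θ = μ_s mg cos θ.
Hence tan θ = μ_s = 0.25, so θ = arctan(0.25) = 14.0362°.

14.04°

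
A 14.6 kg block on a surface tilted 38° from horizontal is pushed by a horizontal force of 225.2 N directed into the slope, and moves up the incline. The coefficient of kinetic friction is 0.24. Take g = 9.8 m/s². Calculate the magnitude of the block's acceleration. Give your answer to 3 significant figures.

The horizontal push has components F cos 38° = 225.2 × 0.7880 = 177.458 N up the incline and F sin 38° = 225.2 × 0.6157 = 138.656 N pressing into the surface.
The normal force is therefore N = mg cos 38° + F sin 38° = 112.747 + 138.656 = 251.403 N, and kinetic friction down the slope is μN = 0.24 × 251.403 = 60.337 N.
Along the incline: F cos 38° − mg sin 38° − μN = ma, so 177.458 − 88.094 − 60.337 = 14.6 a, giving a = 1.9882 m/s².

1.99 m/s²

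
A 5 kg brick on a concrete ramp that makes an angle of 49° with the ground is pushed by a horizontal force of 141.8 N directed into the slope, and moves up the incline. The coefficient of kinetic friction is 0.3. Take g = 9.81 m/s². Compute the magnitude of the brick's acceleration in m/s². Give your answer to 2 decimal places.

The horizontal push has components F cos 49° = 141.8 × 0.6561 = 93.035 N up the incline and F sin 49° = 141.8 × 0.7547 = 107.016 N pressing into the surface.
The normal force is therefore N = mg cos 49° + F sin 49° = 32.182 + 107.016 = 139.198 N, and kinetic friction down the slope is μN = 0.3 × 139.198 = 41.759 N.
Along the incline: F cos 49° − mg sin 49° − μN = ma, so 93.035 − 37.018 − 41.759 = 5 a, giving a = 2.8516 m/s².

2.85 m/s²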